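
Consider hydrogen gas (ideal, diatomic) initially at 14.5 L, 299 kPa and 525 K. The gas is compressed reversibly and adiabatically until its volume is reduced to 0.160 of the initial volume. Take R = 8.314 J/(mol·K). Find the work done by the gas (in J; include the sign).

n = P₁V₁/(RT₁) = 299×14.5/(8.314×525) = 0.993 mol.
Adiabatic: TV^(γ−1) = const ⇒ T₂ = 525×(6.25)^0.400 = 1090 K; PV^γ = const ⇒ P₂ = 3890 kPa.
ΔU = nCvΔT = 0.993×20.8×(1090−525) = 11700 J.
Q = 0 for an adiabatic process, so W = −ΔU = -11700 J.

-11700 J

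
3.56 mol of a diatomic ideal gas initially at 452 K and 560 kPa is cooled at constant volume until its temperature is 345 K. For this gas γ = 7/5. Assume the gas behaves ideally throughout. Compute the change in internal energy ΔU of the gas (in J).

-7920 J

V₁ = nRT₁/P₁ = 3.56×8.314×452/560 = 23.9 L.
Isochoric: V stays 23.9 L; P/T = const ⇒ T₂ = 345 K, P₂ = 427 kPa.
For an ideal gas ΔU = nCvΔT with Cv = (5/2)R = 20.8 J/(mol·K).
ΔU = 3.56×20.8×(345−452) = -7920 J.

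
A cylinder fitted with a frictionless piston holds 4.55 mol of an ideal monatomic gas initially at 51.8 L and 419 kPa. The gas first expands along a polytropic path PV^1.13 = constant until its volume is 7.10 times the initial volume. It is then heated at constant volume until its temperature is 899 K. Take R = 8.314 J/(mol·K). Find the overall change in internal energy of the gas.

T₁ = P₁V₁/(nR) = 419×51.8/(4.55×8.314) = 574 K.
Step 1 — Polytropic n=1.13: T₂ = T₁(V₁/V₂)^(n−1) = 574×(0.141)^0.13 = 445 K; P₂ = P₁(V₁/V₂)^n = 45.7 kPa.
W = (P₁V₁−P₂V₂)/(n−1) = (419×51.8−45.7×368)/0.13 = 37600 J.
ΔU = nCvΔT = 4.55×12.5×(445−574) = -7320 J.
Q = ΔU + W = 30200 J.
State after step 1: P = 45.7 kPa, V = 368 L, T = 445 K.
Step 2 — Isochoric: V stays 368 L; P/T = const ⇒ T₂ = 899 K, P₂ = 92.5 kPa.
W = 0 (no volume change).
ΔU = nCvΔT = 4.55×12.5×(899−445) = 25800 J.
Q = ΔU = 25800 J.
Net over both steps: W = 37600 J, Q = 56000 J, ΔU = 18500 J.

18500 J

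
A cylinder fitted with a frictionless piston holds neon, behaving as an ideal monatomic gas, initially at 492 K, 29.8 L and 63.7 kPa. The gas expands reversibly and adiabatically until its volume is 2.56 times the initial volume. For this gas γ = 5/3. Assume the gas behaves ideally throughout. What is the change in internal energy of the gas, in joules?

-1330 J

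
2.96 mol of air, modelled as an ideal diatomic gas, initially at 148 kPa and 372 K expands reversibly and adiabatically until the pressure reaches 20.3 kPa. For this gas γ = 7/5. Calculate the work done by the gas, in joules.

V₁ = nRT₁/P₁ = 2.96×8.314×372/148 = 61.9 L.
Adiabatic: T₂/T₁ = (P₂/P₁)^((γ−1)/γ) ⇒ T₂ = 372×(0.137)^0.286 = 211 K; V₂ = 256 L.
ΔU = nCvΔT = 2.96×20.8×(211−372) = -9910 J.
Q = 0 for an adiabatic process, so W = −ΔU = 9910 J.

9910 J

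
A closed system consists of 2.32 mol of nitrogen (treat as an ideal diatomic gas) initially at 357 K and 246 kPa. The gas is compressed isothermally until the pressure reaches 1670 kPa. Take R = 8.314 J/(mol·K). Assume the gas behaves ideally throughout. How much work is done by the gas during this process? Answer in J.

-13200 J

V₁ = nRT₁/P₁ = 2.32×8.314×357/246 = 28.0 L.
Isothermal: T stays 357 K; PV = const ⇒ V₂ = 4.12 L, P₂ = 1670 kPa.
W = nRT ln(V₂/V₁) = 2.32×8.314×357×ln(0.147) = -13200 J.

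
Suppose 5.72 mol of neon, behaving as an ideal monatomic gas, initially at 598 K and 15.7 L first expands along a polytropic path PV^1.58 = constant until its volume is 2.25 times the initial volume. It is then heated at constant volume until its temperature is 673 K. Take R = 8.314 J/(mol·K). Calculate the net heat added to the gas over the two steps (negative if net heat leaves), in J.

23700 J

P₁ = nRT₁/V₁ = 5.72×8.314×598/15.7 = 1810 kPa.
Step 1 — Polytropic n=1.58: T₂ = T₁(V₁/V₂)^(n−1) = 598×(0.444)^0.58 = 374 K; P₂ = P₁(V₁/V₂)^n = 503 kPa.
W = (P₁V₁−P₂V₂)/(n−1) = (1810×15.7−503×35.3)/0.58 = 18400 J.
ΔU = nCvΔT = 5.72×12.5×(374−598) = -16000 J.
Q = ΔU + W = 2390 J.
State after step 1: P = 503 kPa, V = 35.3 L, T = 374 K.
Step 2 — Isochoric: V stays 35.3 L; P/T = const ⇒ T₂ = 673 K, P₂ = 906 kPa.
W = 0 (no volume change).
ΔU = nCvΔT = 5.72×12.5×(673−374) = 21400 J.
Q = ΔU = 21400 J.
Net over both steps: W = 18400 J, Q = 23700 J, ΔU = 5350 J.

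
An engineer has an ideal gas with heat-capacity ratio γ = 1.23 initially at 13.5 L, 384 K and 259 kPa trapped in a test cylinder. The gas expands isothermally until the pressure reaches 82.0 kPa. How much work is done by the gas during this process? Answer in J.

n = P₁V₁/(RT₁) = 259×13.5/(8.314×384) = 1.10 mol.
Isothermal: T stays 384 K; PV = const ⇒ V₂ = 42.6 L, P₂ = 82.0 kPa.
W = nRT ln(V₂/V₁) = 1.10×8.314×384×ln(3.16) = 4020 J.

4020 J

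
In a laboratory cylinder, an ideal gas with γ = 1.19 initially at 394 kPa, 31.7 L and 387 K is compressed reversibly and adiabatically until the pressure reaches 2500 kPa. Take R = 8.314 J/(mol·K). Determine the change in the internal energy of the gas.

22600 J

n = P₁V₁/(RT₁) = 394×31.7/(8.314×387) = 3.88 mol.
Adiabatic: T₂/T₁ = (P₂/P₁)^((γ−1)/γ) ⇒ T₂ = 387×(6.35)^0.160 = 520 K; V₂ = 6.71 L.
For an ideal gas ΔU = nCvΔT with Cv = R/(γ−1) = 43.8 J/(mol·K).
ΔU = 3.88×43.8×(520−387) = 22600 J.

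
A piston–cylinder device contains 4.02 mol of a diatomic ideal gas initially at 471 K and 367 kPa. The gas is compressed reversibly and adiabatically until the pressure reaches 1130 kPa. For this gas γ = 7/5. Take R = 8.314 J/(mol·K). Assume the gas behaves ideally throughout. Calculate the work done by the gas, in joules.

V₁ = nRT₁/P₁ = 4.02×8.314×471/367 = 42.9 L.
Adiabatic: T₂/T₁ = (P₂/P₁)^((γ−1)/γ) ⇒ T₂ = 471×(3.08)^0.286 = 649 K; V₂ = 19.2 L.
ΔU = nCvΔT = 4.02×20.8×(649−471) = 14900 J.
Q = 0 for an adiabatic process, so W = −ΔU = -14900 J.

-14900 J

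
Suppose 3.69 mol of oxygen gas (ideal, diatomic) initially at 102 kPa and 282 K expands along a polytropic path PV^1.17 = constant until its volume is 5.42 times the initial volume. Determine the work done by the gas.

V₁ = nRT₁/P₁ = 3.69×8.314×282/102 = 84.8 L.
Polytropic n=1.17: T₂ = T₁(V₁/V₂)^(n−1) = 282×(0.185)^0.17 = 212 K; P₂ = P₁(V₁/V₂)^n = 14.1 kPa.
W = (P₁V₁−P₂V₂)/(n−1) = (102×84.8−14.1×460)/0.17 = 12700 J.

12700 J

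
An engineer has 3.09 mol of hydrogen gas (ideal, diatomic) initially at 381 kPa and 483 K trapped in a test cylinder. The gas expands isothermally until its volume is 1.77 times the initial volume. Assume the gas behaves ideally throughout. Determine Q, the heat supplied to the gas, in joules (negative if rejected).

V₁ = nRT₁/P₁ = 3.09×8.314×483/381 = 32.6 L.
Isothermal: T stays 483 K; PV = const ⇒ V₂ = 57.6 L, P₂ = 215 kPa.
ΔU = 0 (ideal gas, T constant).
W = nRT ln(V₂/V₁) = 3.09×8.314×483×ln(1.77) = 7080 J.
Q = ΔU + W = 7080 J.

7080 J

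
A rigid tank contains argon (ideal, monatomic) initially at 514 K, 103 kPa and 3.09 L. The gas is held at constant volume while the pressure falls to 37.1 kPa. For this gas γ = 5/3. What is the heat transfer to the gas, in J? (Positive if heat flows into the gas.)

-305 J

n = P₁V₁/(RT₁) = 103×3.09/(8.314×514) = 0.0745 mol.
Isochoric: V stays 3.09 L; P/T = const ⇒ T₂ = 185 K, P₂ = 37.1 kPa.
W = 0 (no volume change).
ΔU = nCvΔT = 0.0745×12.5×(185−514) = -305 J.
Q = ΔU = -305 J.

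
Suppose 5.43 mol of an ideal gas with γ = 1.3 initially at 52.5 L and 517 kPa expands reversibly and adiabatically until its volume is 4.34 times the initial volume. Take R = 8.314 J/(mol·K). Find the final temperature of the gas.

T₁ = P₁V₁/(nR) = 517×52.5/(5.43×8.314) = 601 K.
Adiabatic: TV^(γ−1) = const ⇒ T₂ = 601×(0.230)^0.300 = 387 K; PV^γ = const ⇒ P₂ = 76.7 kPa.

387 K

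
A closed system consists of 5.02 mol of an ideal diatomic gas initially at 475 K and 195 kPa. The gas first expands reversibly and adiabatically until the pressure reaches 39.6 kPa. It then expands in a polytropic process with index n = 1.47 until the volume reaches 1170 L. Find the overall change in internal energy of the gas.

V₁ = nRT₁/P₁ = 5.02×8.314×475/195 = 102 L.
Step 1 — Adiabatic: T₂/T₁ = (P₂/P₁)^((γ−1)/γ) ⇒ T₂ = 475×(0.203)^0.286 = 301 K; V₂ = 317 L.
ΔU = nCvΔT = 5.02×20.8×(301−475) = -18100 J.
Q = 0 for an adiabatic process, so W = −ΔU = 18100 J.
State after step 1: P = 39.6 kPa, V = 317 L, T = 301 K.
Step 2 — Polytropic n=1.47: T₂ = T₁(V₁/V₂)^(n−1) = 301×(0.271)^0.47 = 163 K; P₂ = P₁(V₁/V₂)^n = 5.82 kPa.
W = (P₁V₁−P₂V₂)/(n−1) = (39.6×317−5.82×1170)/0.47 = 12300 J.
ΔU = nCvΔT = 5.02×20.8×(163−301) = -14400 J.
Q = ΔU + W = -2150 J.
Net over both steps: W = 30400 J, Q = -2150 J, ΔU = -32500 J.

-32500 J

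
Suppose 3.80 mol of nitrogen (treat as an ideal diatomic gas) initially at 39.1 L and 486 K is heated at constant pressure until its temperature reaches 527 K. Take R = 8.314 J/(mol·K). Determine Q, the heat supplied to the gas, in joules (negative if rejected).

P₁ = nRT₁/V₁ = 3.80×8.314×486/39.1 = 393 kPa.
Isobaric: P stays 393 kPa; V/T = const ⇒ T₂ = 527 K, V₂ = 42.4 L.
W = PΔV = 393×(42.4−39.1) kPa·L = 1300 J.
ΔU = nCvΔT = 3.80×20.8×(527−486) = 3240 J.
Q = ΔU + W = nCpΔT = 4530 J.

4530 J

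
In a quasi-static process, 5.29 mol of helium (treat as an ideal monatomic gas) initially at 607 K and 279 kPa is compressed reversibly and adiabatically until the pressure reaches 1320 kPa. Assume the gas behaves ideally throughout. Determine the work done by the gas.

-34500 J

V₁ = nRT₁/P₁ = 5.29×8.314×607/279 = 95.7 L.
Adiabatic: T₂/T₁ = (P₂/P₁)^((γ−1)/γ) ⇒ T₂ = 607×(4.73)^0.400 = 1130 K; V₂ = 37.7 L.
ΔU = nCvΔT = 5.29×12.5×(1130−607) = 34500 J.
Q = 0 for an adiabatic process, so W = −ΔU = -34500 J.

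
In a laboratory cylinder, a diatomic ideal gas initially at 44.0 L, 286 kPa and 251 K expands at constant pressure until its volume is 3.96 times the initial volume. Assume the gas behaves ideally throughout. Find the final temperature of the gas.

994 K

Isobaric: P stays 286 kPa; V/T = const ⇒ T₂ = 994 K, V₂ = 174 L.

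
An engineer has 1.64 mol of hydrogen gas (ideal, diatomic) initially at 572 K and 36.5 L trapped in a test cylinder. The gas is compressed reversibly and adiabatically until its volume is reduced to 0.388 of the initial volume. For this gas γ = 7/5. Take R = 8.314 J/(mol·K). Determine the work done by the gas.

P₁ = nRT₁/V₁ = 1.64×8.314×572/36.5 = 214 kPa.
Adiabatic: TV^(γ−1) = const ⇒ T₂ = 572×(2.58)^0.400 = 835 K; PV^γ = const ⇒ P₂ = 804 kPa.
ΔU = nCvΔT = 1.64×20.8×(835−572) = 8980 J.
Q = 0 for an adiabatic process, so W = −ΔU = -8980 J.

-8980 J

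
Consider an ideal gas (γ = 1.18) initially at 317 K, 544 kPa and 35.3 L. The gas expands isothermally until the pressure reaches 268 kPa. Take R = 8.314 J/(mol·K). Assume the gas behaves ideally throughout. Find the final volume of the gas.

71.7 L

Isothermal: T stays 317 K; PV = const ⇒ V₂ = 71.7 L, P₂ = 268 kPa.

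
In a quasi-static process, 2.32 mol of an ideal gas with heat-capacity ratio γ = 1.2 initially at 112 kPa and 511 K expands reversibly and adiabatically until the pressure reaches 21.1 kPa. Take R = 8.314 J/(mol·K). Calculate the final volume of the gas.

V₁ = nRT₁/P₁ = 2.32×8.314×511/112 = 88.0 L.
Adiabatic: T₂/T₁ = (P₂/P₁)^((γ−1)/γ) ⇒ T₂ = 511×(0.188)^0.167 = 387 K; V₂ = 354 L.

354 L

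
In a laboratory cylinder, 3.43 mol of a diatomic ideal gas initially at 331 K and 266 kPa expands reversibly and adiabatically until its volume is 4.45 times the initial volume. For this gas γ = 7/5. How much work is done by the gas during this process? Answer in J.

10600 J

V₁ = nRT₁/P₁ = 3.43×8.314×331/266 = 35.5 L.
Adiabatic: TV^(γ−1) = const ⇒ T₂ = 331×(0.225)^0.400 = 182 K; PV^γ = const ⇒ P₂ = 32.9 kPa.
ΔU = nCvΔT = 3.43×20.8×(182−331) = -10600 J.
Q = 0 for an adiabatic process, so W = −ΔU = 10600 J.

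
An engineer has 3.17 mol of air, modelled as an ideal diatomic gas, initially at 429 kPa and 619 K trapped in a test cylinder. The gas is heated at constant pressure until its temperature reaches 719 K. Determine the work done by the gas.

2640 J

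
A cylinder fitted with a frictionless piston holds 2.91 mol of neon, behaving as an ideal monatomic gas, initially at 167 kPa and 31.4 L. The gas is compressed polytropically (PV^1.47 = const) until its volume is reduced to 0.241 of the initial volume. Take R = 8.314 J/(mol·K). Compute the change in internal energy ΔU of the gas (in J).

T₁ = P₁V₁/(nR) = 167×31.4/(2.91×8.314) = 217 K.
Polytropic n=1.47: T₂ = T₁(V₁/V₂)^(n−1) = 217×(4.15)^0.47 = 423 K; P₂ = P₁(V₁/V₂)^n = 1350 kPa.
For an ideal gas ΔU = nCvΔT with Cv = (3/2)R = 12.5 J/(mol·K).
ΔU = 2.91×12.5×(423−217) = 7490 J.

7490 J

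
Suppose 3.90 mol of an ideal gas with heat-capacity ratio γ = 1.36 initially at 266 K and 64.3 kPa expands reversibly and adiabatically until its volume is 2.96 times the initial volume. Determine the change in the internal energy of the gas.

V₁ = nRT₁/P₁ = 3.90×8.314×266/64.3 = 134 L.
Adiabatic: TV^(γ−1) = const ⇒ T₂ = 266×(0.338)^0.360 = 180 K; PV^γ = const ⇒ P₂ = 14.7 kPa.
For an ideal gas ΔU = nCvΔT with Cv = R/(γ−1) = 23.1 J/(mol·K).
ΔU = 3.90×23.1×(180−266) = -7750 J.

-7750 J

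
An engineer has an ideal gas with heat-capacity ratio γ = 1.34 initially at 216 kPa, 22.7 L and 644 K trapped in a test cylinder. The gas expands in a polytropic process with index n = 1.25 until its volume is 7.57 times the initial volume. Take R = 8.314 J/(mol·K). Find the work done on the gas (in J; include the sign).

-7790 J

n = P₁V₁/(RT₁) = 216×22.7/(8.314×644) = 0.916 mol.
Polytropic n=1.25: T₂ = T₁(V₁/V₂)^(n−1) = 644×(0.132)^0.25 = 388 K; P₂ = P₁(V₁/V₂)^n = 17.2 kPa.
W = (P₁V₁−P₂V₂)/(n−1) = (216×22.7−17.2×172)/0.25 = 7790 J.
Work done on the gas = −W_by = -7790 J.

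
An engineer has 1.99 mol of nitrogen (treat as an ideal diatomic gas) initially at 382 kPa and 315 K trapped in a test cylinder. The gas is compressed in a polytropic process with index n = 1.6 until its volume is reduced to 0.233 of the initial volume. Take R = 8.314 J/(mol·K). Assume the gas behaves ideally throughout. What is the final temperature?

755 K

V₁ = nRT₁/P₁ = 1.99×8.314×315/382 = 13.6 L.
Polytropic n=1.6: T₂ = T₁(V₁/V₂)^(n−1) = 315×(4.29)^0.60 = 755 K; P₂ = P₁(V₁/V₂)^n = 3930 kPa.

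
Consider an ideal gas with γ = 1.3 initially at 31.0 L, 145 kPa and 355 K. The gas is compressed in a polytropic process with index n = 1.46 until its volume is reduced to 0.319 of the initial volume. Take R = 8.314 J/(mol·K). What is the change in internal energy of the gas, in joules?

10400 J

n = P₁V₁/(RT₁) = 145×31.0/(8.314×355) = 1.52 mol.
Polytropic n=1.46: T₂ = T₁(V₁/V₂)^(n−1) = 355×(3.13)^0.46 = 600 K; P₂ = P₁(V₁/V₂)^n = 769 kPa.
For an ideal gas ΔU = nCvΔT with Cv = R/(γ−1) = 27.7 J/(mol·K).
ΔU = 1.52×27.7×(600−355) = 10400 J.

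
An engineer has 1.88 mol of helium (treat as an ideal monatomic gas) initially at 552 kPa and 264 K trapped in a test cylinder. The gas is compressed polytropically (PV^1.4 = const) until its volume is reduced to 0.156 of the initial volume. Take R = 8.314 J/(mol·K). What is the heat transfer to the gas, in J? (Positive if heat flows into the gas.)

-4550 J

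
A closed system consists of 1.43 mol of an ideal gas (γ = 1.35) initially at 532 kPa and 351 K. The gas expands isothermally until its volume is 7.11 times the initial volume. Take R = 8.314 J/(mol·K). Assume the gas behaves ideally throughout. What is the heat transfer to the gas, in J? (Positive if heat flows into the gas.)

V₁ = nRT₁/P₁ = 1.43×8.314×351/532 = 7.84 L.
Isothermal: T stays 351 K; PV = const ⇒ V₂ = 55.8 L, P₂ = 74.8 kPa.
ΔU = 0 (ideal gas, T constant).
W = nRT ln(V₂/V₁) = 1.43×8.314×351×ln(7.11) = 8190 J.
Q = ΔU + W = 8190 J.

8190 J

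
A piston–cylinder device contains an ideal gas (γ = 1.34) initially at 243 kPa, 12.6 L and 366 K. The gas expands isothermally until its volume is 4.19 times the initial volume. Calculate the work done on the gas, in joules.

n = P₁V₁/(RT₁) = 243×12.6/(8.314×366) = 1.01 mol.
Isothermal: T stays 366 K; PV = const ⇒ V₂ = 52.8 L, P₂ = 58.0 kPa.
W = nRT ln(V₂/V₁) = 1.01×8.314×366×ln(4.19) = 4390 J.
Work done on the gas = −W_by = -4390 J.

-4390 J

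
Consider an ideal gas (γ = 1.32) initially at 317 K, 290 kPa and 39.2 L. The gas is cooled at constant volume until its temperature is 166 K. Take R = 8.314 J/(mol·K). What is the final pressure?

152 kPa

Isochoric: V stays 39.2 L; P/T = const ⇒ T₂ = 166 K, P₂ = 152 kPa.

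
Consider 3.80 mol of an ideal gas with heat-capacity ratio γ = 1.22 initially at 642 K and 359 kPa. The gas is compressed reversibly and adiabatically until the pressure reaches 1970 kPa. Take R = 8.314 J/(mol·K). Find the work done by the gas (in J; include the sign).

-33100 J

V₁ = nRT₁/P₁ = 3.80×8.314×642/359 = 56.5 L.
Adiabatic: T₂/T₁ = (P₂/P₁)^((γ−1)/γ) ⇒ T₂ = 642×(5.49)^0.180 = 873 K; V₂ = 14.0 L.
ΔU = nCvΔT = 3.80×37.8×(873−642) = 33100 J.
Q = 0 for an adiabatic process, so W = −ΔU = -33100 J.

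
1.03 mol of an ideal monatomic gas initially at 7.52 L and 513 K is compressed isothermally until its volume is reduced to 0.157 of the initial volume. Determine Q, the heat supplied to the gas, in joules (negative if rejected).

-8130 J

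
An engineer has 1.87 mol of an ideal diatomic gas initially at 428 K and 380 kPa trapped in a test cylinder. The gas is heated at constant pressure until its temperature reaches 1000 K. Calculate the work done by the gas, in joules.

8890 J

V₁ = nRT₁/P₁ = 1.87×8.314×428/380 = 17.5 L.
Isobaric: P stays 380 kPa; V/T = const ⇒ T₂ = 1000 K, V₂ = 40.9 L.
W = PΔV = 380×(40.9−17.5) kPa·L = 8890 J.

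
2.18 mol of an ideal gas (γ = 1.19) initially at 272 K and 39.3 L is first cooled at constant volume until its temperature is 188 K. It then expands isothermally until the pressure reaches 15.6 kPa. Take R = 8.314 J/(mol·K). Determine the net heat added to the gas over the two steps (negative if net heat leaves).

P₁ = nRT₁/V₁ = 2.18×8.314×272/39.3 = 125 kPa.
Step 1 — Isochoric: V stays 39.3 L; P/T = const ⇒ T₂ = 188 K, P₂ = 86.7 kPa.
W = 0 (no volume change).
ΔU = nCvΔT = 2.18×43.8×(188−272) = -8010 J.
Q = ΔU = -8010 J.
State after step 1: P = 86.7 kPa, V = 39.3 L, T = 188 K.
Step 2 — Isothermal: T stays 188 K; PV = const ⇒ V₂ = 218 L, P₂ = 15.6 kPa.
ΔU = 0 (ideal gas, T constant).
W = nRT ln(V₂/V₁) = 2.18×8.314×188×ln(5.56) = 5840 J.
Q = ΔU + W = 5840 J.
Net over both steps: W = 5840 J, Q = -2170 J, ΔU = -8010 J.

-2170 J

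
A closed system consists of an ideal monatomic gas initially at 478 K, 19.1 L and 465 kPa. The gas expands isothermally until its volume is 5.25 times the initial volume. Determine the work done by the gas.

n = P₁V₁/(RT₁) = 465×19.1/(8.314×478) = 2.23 mol.
Isothermal: T stays 478 K; PV = const ⇒ V₂ = 100 L, P₂ = 88.6 kPa.
W = nRT ln(V₂/V₁) = 2.23×8.314×478×ln(5.25) = 14700 J.

14700 J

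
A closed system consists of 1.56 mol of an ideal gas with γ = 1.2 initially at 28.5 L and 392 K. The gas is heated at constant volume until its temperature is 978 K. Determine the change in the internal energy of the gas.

38000 J

P₁ = nRT₁/V₁ = 1.56×8.314×392/28.5 = 178 kPa.
Isochoric: V stays 28.5 L; P/T = const ⇒ T₂ = 978 K, P₂ = 445 kPa.
For an ideal gas ΔU = nCvΔT with Cv = R/(γ−1) = 41.6 J/(mol·K).
ΔU = 1.56×41.6×(978−392) = 38000 J.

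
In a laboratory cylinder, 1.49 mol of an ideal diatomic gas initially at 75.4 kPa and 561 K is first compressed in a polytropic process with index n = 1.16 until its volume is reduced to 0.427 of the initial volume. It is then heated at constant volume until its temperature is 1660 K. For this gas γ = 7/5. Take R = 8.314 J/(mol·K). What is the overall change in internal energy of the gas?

34000 J

V₁ = nRT₁/P₁ = 1.49×8.314×561/75.4 = 92.2 L.
Step 1 — Polytropic n=1.16: T₂ = T₁(V₁/V₂)^(n−1) = 561×(2.34)^0.16 = 643 K; P₂ = P₁(V₁/V₂)^n = 202 kPa.
W = (P₁V₁−P₂V₂)/(n−1) = (75.4×92.2−202×39.4)/0.16 = -6340 J.
ΔU = nCvΔT = 1.49×20.8×(643−561) = 2530 J.
Q = ΔU + W = -3800 J.
State after step 1: P = 202 kPa, V = 39.4 L, T = 643 K.
Step 2 — Isochoric: V stays 39.4 L; P/T = const ⇒ T₂ = 1660 K, P₂ = 523 kPa.
W = 0 (no volume change).
ΔU = nCvΔT = 1.49×20.8×(1660−643) = 31500 J.
Q = ΔU = 31500 J.
Net over both steps: W = -6340 J, Q = 27700 J, ΔU = 34000 J.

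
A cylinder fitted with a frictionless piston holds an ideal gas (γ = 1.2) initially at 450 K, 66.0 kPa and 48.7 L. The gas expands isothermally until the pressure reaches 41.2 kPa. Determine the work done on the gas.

-1510 J

n = P₁V₁/(RT₁) = 66.0×48.7/(8.314×450) = 0.859 mol.
Isothermal: T stays 450 K; PV = const ⇒ V₂ = 78.0 L, P₂ = 41.2 kPa.
W = nRT ln(V₂/V₁) = 0.859×8.314×450×ln(1.60) = 1510 J.
Work done on the gas = −W_by = -1510 J.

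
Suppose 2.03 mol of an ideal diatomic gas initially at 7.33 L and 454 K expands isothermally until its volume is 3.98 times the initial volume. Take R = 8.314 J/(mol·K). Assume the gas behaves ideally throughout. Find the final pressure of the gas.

263 kPa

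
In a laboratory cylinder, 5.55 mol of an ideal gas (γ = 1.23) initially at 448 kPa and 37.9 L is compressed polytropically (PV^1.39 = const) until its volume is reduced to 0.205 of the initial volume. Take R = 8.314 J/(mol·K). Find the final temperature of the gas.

683 K

T₁ = P₁V₁/(nR) = 448×37.9/(5.55×8.314) = 368 K.
Polytropic n=1.39: T₂ = T₁(V₁/V₂)^(n−1) = 368×(4.88)^0.39 = 683 K; P₂ = P₁(V₁/V₂)^n = 4050 kPa.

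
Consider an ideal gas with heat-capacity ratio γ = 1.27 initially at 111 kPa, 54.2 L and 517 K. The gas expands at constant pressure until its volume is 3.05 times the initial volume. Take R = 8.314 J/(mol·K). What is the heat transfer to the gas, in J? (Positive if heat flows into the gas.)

58000 J

n = P₁V₁/(RT₁) = 111×54.2/(8.314×517) = 1.40 mol.
Isobaric: P stays 111 kPa; V/T = const ⇒ T₂ = 1580 K, V₂ = 165 L.
W = PΔV = 111×(165−54.2) kPa·L = 12300 J.
ΔU = nCvΔT = 1.40×30.8×(1580−517) = 45700 J.
Q = ΔU + W = nCpΔT = 58000 J.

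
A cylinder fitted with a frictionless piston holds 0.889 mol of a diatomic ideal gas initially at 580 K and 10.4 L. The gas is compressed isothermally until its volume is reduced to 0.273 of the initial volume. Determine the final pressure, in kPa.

1510 kPa

P₁ = nRT₁/V₁ = 0.889×8.314×580/10.4 = 412 kPa.
Isothermal: T stays 580 K; PV = const ⇒ V₂ = 2.84 L, P₂ = 1510 kPa.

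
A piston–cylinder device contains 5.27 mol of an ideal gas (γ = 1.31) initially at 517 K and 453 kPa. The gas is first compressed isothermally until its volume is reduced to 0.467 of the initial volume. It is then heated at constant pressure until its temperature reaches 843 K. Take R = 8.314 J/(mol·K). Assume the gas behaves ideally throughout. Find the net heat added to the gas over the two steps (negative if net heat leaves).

43100 J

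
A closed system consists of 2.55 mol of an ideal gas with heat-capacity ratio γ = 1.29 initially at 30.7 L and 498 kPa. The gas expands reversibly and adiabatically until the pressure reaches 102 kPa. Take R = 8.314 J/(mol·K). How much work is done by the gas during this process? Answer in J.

T₁ = P₁V₁/(nR) = 498×30.7/(2.55×8.314) = 721 K.
Adiabatic: T₂/T₁ = (P₂/P₁)^((γ−1)/γ) ⇒ T₂ = 721×(0.205)^0.225 = 505 K; V₂ = 105 L.
ΔU = nCvΔT = 2.55×28.7×(505−721) = -15800 J.
Q = 0 for an adiabatic process, so W = −ΔU = 15800 J.

15800 J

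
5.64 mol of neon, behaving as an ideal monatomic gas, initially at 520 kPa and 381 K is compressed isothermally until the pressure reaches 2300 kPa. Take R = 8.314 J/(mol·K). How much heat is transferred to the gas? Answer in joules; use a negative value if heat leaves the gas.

-26600 J

V₁ = nRT₁/P₁ = 5.64×8.314×381/520 = 34.4 L.
Isothermal: T stays 381 K; PV = const ⇒ V₂ = 7.77 L, P₂ = 2300 kPa.
ΔU = 0 (ideal gas, T constant).
W = nRT ln(V₂/V₁) = 5.64×8.314×381×ln(0.226) = -26600 J.
Q = ΔU + W = -26600 J.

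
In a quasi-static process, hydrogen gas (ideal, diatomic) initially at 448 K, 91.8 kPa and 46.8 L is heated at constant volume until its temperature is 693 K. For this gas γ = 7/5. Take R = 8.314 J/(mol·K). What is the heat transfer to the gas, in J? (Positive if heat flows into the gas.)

n = P₁V₁/(RT₁) = 91.8×46.8/(8.314×448) = 1.15 mol.
Isochoric: V stays 46.8 L; P/T = const ⇒ T₂ = 693 K, P₂ = 142 kPa.
W = 0 (no volume change).
ΔU = nCvΔT = 1.15×20.8×(693−448) = 5870 J.
Q = ΔU = 5870 J.

5870 J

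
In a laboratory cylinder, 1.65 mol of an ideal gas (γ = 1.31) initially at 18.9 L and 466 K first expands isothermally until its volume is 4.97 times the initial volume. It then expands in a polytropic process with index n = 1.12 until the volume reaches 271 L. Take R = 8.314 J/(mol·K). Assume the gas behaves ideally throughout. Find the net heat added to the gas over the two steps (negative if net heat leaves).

P₁ = nRT₁/V₁ = 1.65×8.314×466/18.9 = 338 kPa.
Step 1 — Isothermal: T stays 466 K; PV = const ⇒ V₂ = 93.9 L, P₂ = 68.1 kPa.
ΔU = 0 (ideal gas, T constant).
W = nRT ln(V₂/V₁) = 1.65×8.314×466×ln(4.97) = 10300 J.
Q = ΔU + W = 10300 J.
State after step 1: P = 68.1 kPa, V = 93.9 L, T = 466 K.
Step 2 — Polytropic n=1.12: T₂ = T₁(V₁/V₂)^(n−1) = 466×(0.347)^0.12 = 410 K; P₂ = P₁(V₁/V₂)^n = 20.8 kPa.
W = (P₁V₁−P₂V₂)/(n−1) = (68.1×93.9−20.8×271)/0.12 = 6360 J.
ΔU = nCvΔT = 1.65×26.8×(410−466) = -2460 J.
Q = ΔU + W = 3900 J.
Net over both steps: W = 16600 J, Q = 14100 J, ΔU = -2460 J.

14100 J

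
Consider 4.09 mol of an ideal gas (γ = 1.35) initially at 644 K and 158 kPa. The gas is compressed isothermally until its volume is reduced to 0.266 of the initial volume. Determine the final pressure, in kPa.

V₁ = nRT₁/P₁ = 4.09×8.314×644/158 = 139 L.
Isothermal: T stays 644 K; PV = const ⇒ V₂ = 36.9 L, P₂ = 594 kPa.

594 kPa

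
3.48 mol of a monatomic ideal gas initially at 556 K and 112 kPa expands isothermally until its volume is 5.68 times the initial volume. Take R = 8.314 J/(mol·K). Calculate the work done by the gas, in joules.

V₁ = nRT₁/P₁ = 3.48×8.314×556/112 = 144 L.
Isothermal: T stays 556 K; PV = const ⇒ V₂ = 816 L, P₂ = 19.7 kPa.
W = nRT ln(V₂/V₁) = 3.48×8.314×556×ln(5.68) = 27900 J.

27900 J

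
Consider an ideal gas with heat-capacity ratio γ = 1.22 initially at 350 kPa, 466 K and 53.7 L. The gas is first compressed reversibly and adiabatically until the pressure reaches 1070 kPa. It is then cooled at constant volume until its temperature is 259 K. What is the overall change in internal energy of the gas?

n = P₁V₁/(RT₁) = 350×53.7/(8.314×466) = 4.85 mol.
Step 1 — Adiabatic: T₂/T₁ = (P₂/P₁)^((γ−1)/γ) ⇒ T₂ = 466×(3.06)^0.180 = 570 K; V₂ = 21.5 L.
ΔU = nCvΔT = 4.85×37.8×(570−466) = 19100 J.
Q = 0 for an adiabatic process, so W = −ΔU = -19100 J.
State after step 1: P = 1070 kPa, V = 21.5 L, T = 570 K.
Step 2 — Isochoric: V stays 21.5 L; P/T = const ⇒ T₂ = 259 K, P₂ = 486 kPa.
W = 0 (no volume change).
ΔU = nCvΔT = 4.85×37.8×(259−570) = -57000 J.
Q = ΔU = -57000 J.
Net over both steps: W = -19100 J, Q = -57000 J, ΔU = -37900 J.

-37900 J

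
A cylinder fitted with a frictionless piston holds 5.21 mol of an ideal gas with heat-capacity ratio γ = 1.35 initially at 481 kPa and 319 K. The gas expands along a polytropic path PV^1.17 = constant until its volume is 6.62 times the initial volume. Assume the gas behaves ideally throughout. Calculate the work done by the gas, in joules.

22300 J

V₁ = nRT₁/P₁ = 5.21×8.314×319/481 = 28.7 L.
Polytropic n=1.17: T₂ = T₁(V₁/V₂)^(n−1) = 319×(0.151)^0.17 = 231 K; P₂ = P₁(V₁/V₂)^n = 52.7 kPa.
W = (P₁V₁−P₂V₂)/(n−1) = (481×28.7−52.7×190)/0.17 = 22300 J.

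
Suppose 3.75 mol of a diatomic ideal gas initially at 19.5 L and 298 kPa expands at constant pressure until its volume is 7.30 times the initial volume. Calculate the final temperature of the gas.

T₁ = P₁V₁/(nR) = 298×19.5/(3.75×8.314) = 186 K.
Isobaric: P stays 298 kPa; V/T = const ⇒ T₂ = 1360 K, V₂ = 142 L.

1360 K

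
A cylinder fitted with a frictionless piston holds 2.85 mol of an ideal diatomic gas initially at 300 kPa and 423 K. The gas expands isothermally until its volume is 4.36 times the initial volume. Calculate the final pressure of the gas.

68.8 kPa

V₁ = nRT₁/P₁ = 2.85×8.314×423/300 = 33.4 L.
Isothermal: T stays 423 K; PV = const ⇒ V₂ = 146 L, P₂ = 68.8 kPa.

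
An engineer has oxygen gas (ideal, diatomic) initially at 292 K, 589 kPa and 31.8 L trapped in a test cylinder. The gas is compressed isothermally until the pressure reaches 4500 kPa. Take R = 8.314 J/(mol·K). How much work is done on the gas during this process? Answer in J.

n = P₁V₁/(RT₁) = 589×31.8/(8.314×292) = 7.72 mol.
Isothermal: T stays 292 K; PV = const ⇒ V₂ = 4.16 L, P₂ = 4500 kPa.
W = nRT ln(V₂/V₁) = 7.72×8.314×292×ln(0.131) = -38100 J.
Work done on the gas = −W_by = 38100 J.

38100 J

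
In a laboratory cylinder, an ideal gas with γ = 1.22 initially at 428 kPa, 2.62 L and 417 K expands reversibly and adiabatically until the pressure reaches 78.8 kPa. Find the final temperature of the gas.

Adiabatic: T₂/T₁ = (P₂/P₁)^((γ−1)/γ) ⇒ T₂ = 417×(0.184)^0.180 = 307 K; V₂ = 10.5 L.

307 K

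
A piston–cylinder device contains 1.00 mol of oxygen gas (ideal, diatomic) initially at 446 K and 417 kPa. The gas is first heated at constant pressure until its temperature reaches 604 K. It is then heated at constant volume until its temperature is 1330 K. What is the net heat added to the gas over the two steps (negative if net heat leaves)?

V₁ = nRT₁/P₁ = 1.00×8.314×446/417 = 8.89 L.
Step 1 — Isobaric: P stays 417 kPa; V/T = const ⇒ T₂ = 604 K, V₂ = 12.0 L.
W = PΔV = 417×(12.0−8.89) kPa·L = 1310 J.
ΔU = nCvΔT = 1.00×20.8×(604−446) = 3280 J.
Q = ΔU + W = nCpΔT = 4600 J.
State after step 1: P = 417 kPa, V = 12.0 L, T = 604 K.
Step 2 — Isochoric: V stays 12.0 L; P/T = const ⇒ T₂ = 1330 K, P₂ = 918 kPa.
W = 0 (no volume change).
ΔU = nCvΔT = 1.00×20.8×(1330−604) = 15100 J.
Q = ΔU = 15100 J.
Net over both steps: W = 1310 J, Q = 19700 J, ΔU = 18400 J.

19700 J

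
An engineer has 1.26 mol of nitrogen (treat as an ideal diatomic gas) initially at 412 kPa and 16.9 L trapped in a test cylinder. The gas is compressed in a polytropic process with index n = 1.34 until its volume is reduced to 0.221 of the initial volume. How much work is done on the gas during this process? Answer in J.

T₁ = P₁V₁/(nR) = 412×16.9/(1.26×8.314) = 665 K.
Polytropic n=1.34: T₂ = T₁(V₁/V₂)^(n−1) = 665×(4.52)^0.34 = 1110 K; P₂ = P₁(V₁/V₂)^n = 3110 kPa.
W = (P₁V₁−P₂V₂)/(n−1) = (412×16.9−3110×3.73)/0.34 = -13700 J.
Work done on the gas = −W_by = 13700 J.

13700 J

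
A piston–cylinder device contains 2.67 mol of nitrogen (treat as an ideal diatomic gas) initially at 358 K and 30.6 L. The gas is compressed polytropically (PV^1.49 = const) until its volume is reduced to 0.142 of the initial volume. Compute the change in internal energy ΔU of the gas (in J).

31800 J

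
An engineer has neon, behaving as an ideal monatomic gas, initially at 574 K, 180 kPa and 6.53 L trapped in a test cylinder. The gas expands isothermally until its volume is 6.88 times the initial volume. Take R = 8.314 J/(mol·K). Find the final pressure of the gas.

Isothermal: T stays 574 K; PV = const ⇒ V₂ = 44.9 L, P₂ = 26.2 kPa.

26.2 kPa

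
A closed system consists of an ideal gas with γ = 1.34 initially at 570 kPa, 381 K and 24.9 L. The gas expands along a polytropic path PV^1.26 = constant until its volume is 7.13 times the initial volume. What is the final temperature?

229 K

Polytropic n=1.26: T₂ = T₁(V₁/V₂)^(n−1) = 381×(0.140)^0.26 = 229 K; P₂ = P₁(V₁/V₂)^n = 48.0 kPa.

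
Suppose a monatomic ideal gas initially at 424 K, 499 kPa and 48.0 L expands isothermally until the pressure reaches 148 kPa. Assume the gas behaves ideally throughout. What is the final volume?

162 L

Isothermal: T stays 424 K; PV = const ⇒ V₂ = 162 L, P₂ = 148 kPa.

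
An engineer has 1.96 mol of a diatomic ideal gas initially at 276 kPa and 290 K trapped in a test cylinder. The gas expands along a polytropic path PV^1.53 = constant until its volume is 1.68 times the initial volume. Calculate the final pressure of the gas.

V₁ = nRT₁/P₁ = 1.96×8.314×290/276 = 17.1 L.
Polytropic n=1.53: T₂ = T₁(V₁/V₂)^(n−1) = 290×(0.595)^0.53 = 220 K; P₂ = P₁(V₁/V₂)^n = 125 kPa.

125 kPa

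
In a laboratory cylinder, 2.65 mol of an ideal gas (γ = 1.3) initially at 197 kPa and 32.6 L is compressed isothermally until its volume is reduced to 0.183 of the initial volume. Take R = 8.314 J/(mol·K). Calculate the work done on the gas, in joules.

T₁ = P₁V₁/(nR) = 197×32.6/(2.65×8.314) = 291 K.
Isothermal: T stays 291 K; PV = const ⇒ V₂ = 5.97 L, P₂ = 1080 kPa.
W = nRT ln(V₂/V₁) = 2.65×8.314×291×ln(0.183) = -10900 J.
Work done on the gas = −W_by = 10900 J.

10900 J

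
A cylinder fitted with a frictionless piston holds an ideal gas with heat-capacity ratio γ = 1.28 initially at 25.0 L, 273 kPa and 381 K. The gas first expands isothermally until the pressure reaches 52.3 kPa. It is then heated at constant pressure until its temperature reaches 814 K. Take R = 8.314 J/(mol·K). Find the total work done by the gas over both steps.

19000 J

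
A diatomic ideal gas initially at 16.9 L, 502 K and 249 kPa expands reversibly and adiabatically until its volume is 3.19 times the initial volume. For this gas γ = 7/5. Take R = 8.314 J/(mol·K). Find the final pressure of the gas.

Adiabatic: TV^(γ−1) = const ⇒ T₂ = 502×(0.313)^0.400 = 316 K; PV^γ = const ⇒ P₂ = 49.1 kPa.

49.1 kPa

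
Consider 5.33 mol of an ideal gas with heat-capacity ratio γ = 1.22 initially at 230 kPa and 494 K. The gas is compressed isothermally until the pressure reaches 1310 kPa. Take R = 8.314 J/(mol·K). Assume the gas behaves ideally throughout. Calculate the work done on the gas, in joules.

38100 J

V₁ = nRT₁/P₁ = 5.33×8.314×494/230 = 95.2 L.
Isothermal: T stays 494 K; PV = const ⇒ V₂ = 16.7 L, P₂ = 1310 kPa.
W = nRT ln(V₂/V₁) = 5.33×8.314×494×ln(0.176) = -38100 J.
Work done on the gas = −W_by = 38100 J.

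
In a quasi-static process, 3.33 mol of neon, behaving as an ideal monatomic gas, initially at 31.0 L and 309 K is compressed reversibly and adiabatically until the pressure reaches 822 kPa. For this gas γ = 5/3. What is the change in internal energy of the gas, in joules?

7020 J

P₁ = nRT₁/V₁ = 3.33×8.314×309/31.0 = 276 kPa.
Adiabatic: T₂/T₁ = (P₂/P₁)^((γ−1)/γ) ⇒ T₂ = 309×(2.98)^0.400 = 478 K; V₂ = 16.1 L.
For an ideal gas ΔU = nCvΔT with Cv = (3/2)R = 12.5 J/(mol·K).
ΔU = 3.33×12.5×(478−309) = 7020 J.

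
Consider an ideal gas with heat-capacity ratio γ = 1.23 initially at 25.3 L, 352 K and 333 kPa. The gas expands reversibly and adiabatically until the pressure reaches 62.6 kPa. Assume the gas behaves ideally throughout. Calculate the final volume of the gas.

98.5 L

Adiabatic: T₂/T₁ = (P₂/P₁)^((γ−1)/γ) ⇒ T₂ = 352×(0.188)^0.187 = 258 K; V₂ = 98.5 L.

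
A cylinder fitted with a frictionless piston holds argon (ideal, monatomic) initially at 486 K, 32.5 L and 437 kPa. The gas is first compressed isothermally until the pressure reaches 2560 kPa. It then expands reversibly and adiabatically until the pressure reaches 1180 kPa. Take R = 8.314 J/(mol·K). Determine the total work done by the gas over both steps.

n = P₁V₁/(RT₁) = 437×32.5/(8.314×486) = 3.51 mol.
Step 1 — Isothermal: T stays 486 K; PV = const ⇒ V₂ = 5.55 L, P₂ = 2560 kPa.
ΔU = 0 (ideal gas, T constant).
W = nRT ln(V₂/V₁) = 3.51×8.314×486×ln(0.171) = -25100 J.
Q = ΔU + W = -25100 J.
State after step 1: P = 2560 kPa, V = 5.55 L, T = 486 K.
Step 2 — Adiabatic: T₂/T₁ = (P₂/P₁)^((γ−1)/γ) ⇒ T₂ = 486×(0.461)^0.400 = 357 K; V₂ = 8.83 L.
ΔU = nCvΔT = 3.51×12.5×(357−486) = -5680 J.
Q = 0 for an adiabatic process, so W = −ΔU = 5680 J.
Net over both steps: W = -19400 J, Q = -25100 J, ΔU = -5680 J.

-19400 J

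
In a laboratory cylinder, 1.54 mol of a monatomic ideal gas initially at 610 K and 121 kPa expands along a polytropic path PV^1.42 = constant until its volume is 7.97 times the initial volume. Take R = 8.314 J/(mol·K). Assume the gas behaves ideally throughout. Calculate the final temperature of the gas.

255 K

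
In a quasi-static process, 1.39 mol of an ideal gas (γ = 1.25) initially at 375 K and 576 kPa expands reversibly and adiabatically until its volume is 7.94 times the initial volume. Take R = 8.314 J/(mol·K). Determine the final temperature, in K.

V₁ = nRT₁/P₁ = 1.39×8.314×375/576 = 7.52 L.
Adiabatic: TV^(γ−1) = const ⇒ T₂ = 375×(0.126)^0.250 = 223 K; PV^γ = const ⇒ P₂ = 43.2 kPa.

223 K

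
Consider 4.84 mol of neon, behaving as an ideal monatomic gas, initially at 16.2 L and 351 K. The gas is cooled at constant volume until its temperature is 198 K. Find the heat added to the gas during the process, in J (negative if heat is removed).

-9240 J

P₁ = nRT₁/V₁ = 4.84×8.314×351/16.2 = 872 kPa.
Isochoric: V stays 16.2 L; P/T = const ⇒ T₂ = 198 K, P₂ = 492 kPa.
W = 0 (no volume change).
ΔU = nCvΔT = 4.84×12.5×(198−351) = -9240 J.
Q = ΔU = -9240 J.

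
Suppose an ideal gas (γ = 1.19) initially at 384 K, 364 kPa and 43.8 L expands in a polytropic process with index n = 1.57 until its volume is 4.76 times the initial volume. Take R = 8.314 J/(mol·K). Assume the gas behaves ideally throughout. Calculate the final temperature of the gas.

158 K

Polytropic n=1.57: T₂ = T₁(V₁/V₂)^(n−1) = 384×(0.210)^0.57 = 158 K; P₂ = P₁(V₁/V₂)^n = 31.4 kPa.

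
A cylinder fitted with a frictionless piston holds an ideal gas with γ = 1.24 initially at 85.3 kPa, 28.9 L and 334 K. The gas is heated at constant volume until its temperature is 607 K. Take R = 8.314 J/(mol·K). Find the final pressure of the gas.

155 kPa

Isochoric: V stays 28.9 L; P/T = const ⇒ T₂ = 607 K, P₂ = 155 kPa.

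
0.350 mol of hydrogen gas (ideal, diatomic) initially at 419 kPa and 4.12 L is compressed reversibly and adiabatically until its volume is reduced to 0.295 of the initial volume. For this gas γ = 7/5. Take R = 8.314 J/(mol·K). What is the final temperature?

967 K

T₁ = P₁V₁/(nR) = 419×4.12/(0.350×8.314) = 593 K.
Adiabatic: TV^(γ−1) = const ⇒ T₂ = 593×(3.39)^0.400 = 967 K; PV^γ = const ⇒ P₂ = 2310 kPa.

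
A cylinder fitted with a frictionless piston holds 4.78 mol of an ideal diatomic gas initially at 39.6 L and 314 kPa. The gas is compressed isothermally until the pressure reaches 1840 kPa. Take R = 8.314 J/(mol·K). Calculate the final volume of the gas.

T₁ = P₁V₁/(nR) = 314×39.6/(4.78×8.314) = 313 K.
Isothermal: T stays 313 K; PV = const ⇒ V₂ = 6.76 L, P₂ = 1840 kPa.

6.76 L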